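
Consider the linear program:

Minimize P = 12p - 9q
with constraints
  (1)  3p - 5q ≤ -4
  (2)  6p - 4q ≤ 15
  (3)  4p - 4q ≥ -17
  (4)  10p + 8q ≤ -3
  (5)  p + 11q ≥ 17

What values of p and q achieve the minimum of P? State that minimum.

p = -119/48, q = 85/48, minimum P = -731/16

Feasible corners and P = 12p - 9q:
  (-37/18, 79/36) → P = -533/12
  (-119/48, 85/48) → P = -731/16
  (-169/102, 173/102) → P = -1195/34

The optimum lies where 4p - 4q = -17 and p + 11q = 17.
Solving simultaneously gives p = -119/48, q = 85/48.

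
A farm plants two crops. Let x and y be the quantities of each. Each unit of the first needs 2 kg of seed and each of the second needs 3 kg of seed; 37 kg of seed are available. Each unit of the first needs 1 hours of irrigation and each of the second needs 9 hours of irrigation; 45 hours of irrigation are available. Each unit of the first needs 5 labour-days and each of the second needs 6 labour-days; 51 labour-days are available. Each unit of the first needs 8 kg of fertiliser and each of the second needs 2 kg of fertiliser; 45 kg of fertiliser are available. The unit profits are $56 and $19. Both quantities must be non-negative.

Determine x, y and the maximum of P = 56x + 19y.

x = 9/2, y = 9/2, maximum P = 675/2

Feasible corners and P = 56x + 19y:
  (0, 0) → P = 0
  (0, 5) → P = 95
  (45/8, 0) → P = 315
  (9/2, 9/2) → P = 675/2

The optimum lies where x + 9y = 45 and 8x + 2y = 45.
Solving simultaneously gives x = 9/2, y = 9/2.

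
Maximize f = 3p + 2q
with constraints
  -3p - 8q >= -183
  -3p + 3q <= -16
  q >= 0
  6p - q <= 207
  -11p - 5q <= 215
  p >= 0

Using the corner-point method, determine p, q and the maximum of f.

p = 613/17, q = 159/17, maximum f = 2157/17

Vertices and f = 3p + 2q:
  (677/33, 167/11) → f = 1011/11
  (613/17, 159/17) → f = 2157/17
  (16/3, 0) → f = 16
  (69/2, 0) → f = 207/2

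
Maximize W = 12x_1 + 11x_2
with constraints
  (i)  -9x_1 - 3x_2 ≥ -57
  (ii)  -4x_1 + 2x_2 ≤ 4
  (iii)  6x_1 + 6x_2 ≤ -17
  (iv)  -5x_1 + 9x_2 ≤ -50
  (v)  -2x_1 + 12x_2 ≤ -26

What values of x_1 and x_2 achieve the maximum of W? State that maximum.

x_1 = 131/12, x_2 = -55/4, maximum W = -81/4

The feasible region is unbounded (it extends along (1, -3), (-1, -2)), but W strictly decreases along every unbounded feasible direction, so there is no improving ray and the maximum is attained at a vertex.

The binding constraints are -9x_1 - 3x_2 = -57 and 6x_1 + 6x_2 = -17.
Solving simultaneously gives x_1 = 131/12, x_2 = -55/4.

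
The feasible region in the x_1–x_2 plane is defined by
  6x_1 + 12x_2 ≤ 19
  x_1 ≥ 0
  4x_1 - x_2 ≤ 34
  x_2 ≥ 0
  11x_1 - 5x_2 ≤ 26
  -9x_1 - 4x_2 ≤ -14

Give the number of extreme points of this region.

4

The feasible vertices (each the meet of two boundaries and inside every other half-plane) are:
  (407/162, 53/162)
  (23/21, 29/28)
  (26/11, 0)
  (14/9, 0)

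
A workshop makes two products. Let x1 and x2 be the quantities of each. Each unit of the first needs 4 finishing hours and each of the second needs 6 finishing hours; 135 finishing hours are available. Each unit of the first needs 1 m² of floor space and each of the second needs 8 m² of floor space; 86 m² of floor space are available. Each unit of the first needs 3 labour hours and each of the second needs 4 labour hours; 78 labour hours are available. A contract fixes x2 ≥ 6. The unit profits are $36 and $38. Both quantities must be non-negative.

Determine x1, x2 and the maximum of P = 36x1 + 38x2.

x1 = 18, x2 = 6, maximum P = 876

The binding constraints are 3x1 + 4x2 = 78 and x2 = 6.
Solving simultaneously gives x1 = 18, x2 = 6.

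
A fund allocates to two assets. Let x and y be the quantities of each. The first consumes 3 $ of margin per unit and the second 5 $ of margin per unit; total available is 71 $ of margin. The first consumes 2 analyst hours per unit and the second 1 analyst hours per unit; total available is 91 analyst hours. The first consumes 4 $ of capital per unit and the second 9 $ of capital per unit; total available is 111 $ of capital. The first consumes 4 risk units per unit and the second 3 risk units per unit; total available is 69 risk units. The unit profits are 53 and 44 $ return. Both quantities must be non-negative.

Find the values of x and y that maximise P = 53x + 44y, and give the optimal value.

Feasible corners and P = 53x + 44y:
  (0, 0) → P = 0
  (0, 37/3) → P = 1628/3
  (69/4, 0) → P = 3657/4
  (12, 7) → P = 944

x = 12, y = 7, maximum P = 944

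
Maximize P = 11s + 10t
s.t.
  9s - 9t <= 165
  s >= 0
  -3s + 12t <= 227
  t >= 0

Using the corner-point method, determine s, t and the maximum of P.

s = 149/3, t = 94/3, maximum P = 2579/3

Corner points and P = 11s + 10t:
  (149/3, 94/3) → P = 2579/3
  (55/3, 0) → P = 605/3
  (0, 227/12) → P = 1135/6
  (0, 0) → P = 0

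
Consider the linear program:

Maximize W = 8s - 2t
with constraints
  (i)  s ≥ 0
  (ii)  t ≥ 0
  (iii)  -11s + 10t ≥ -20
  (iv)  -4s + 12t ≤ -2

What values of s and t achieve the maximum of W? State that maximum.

s = 55/23, t = 29/46, maximum W = 411/23

Vertices and W = 8s - 2t:
  (20/11, 0) → W = 160/11
  (1/2, 0) → W = 4
  (55/23, 29/46) → W = 411/23

At the optimal vertex, -11s + 10t = -20 and -4s + 12t = -2.
Solving simultaneously gives s = 55/23, t = 29/46.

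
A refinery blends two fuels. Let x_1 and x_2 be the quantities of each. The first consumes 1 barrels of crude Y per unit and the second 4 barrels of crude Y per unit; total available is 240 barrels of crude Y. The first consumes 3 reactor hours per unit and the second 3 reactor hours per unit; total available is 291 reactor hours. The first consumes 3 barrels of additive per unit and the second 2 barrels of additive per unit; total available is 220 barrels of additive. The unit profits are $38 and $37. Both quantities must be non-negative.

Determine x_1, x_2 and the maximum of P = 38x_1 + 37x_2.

Corner points and P = 38x_1 + 37x_2:
  (0, 0) → P = 0
  (0, 60) → P = 2220
  (220/3, 0) → P = 8360/3
  (40, 50) → P = 3370

x_1 = 40, x_2 = 50, maximum P = 3370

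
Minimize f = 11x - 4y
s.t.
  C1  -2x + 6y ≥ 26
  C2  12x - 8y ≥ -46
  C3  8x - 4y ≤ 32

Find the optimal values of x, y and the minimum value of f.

x = -17/14, y = 55/14, minimum f = -407/14

Corner points and f = 11x - 4y:
  (-17/14, 55/14) → f = -407/14
  (37/5, 34/5) → f = 271/5
  (55/2, 47) → f = 229/2

At the optimal vertex, -2x + 6y = 26 and 12x - 8y = -46.
Solving simultaneously gives x = -17/14, y = 55/14.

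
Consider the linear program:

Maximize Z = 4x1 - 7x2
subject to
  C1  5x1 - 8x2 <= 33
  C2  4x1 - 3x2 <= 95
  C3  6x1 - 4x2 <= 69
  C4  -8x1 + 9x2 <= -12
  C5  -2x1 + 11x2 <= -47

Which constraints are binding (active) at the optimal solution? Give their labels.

Corner points and Z = 4x1 - 7x2:
  (-201/19, -204/19) → Z = 624/19
  (-1/3, -13/3) → Z = 29
  (-291/70, -176/35) → Z = 130/7

The maximum is at (-201/19, -204/19). Substituting into each constraint, equality holds for C1 and C4; the remaining constraints have slack.

C1 and C4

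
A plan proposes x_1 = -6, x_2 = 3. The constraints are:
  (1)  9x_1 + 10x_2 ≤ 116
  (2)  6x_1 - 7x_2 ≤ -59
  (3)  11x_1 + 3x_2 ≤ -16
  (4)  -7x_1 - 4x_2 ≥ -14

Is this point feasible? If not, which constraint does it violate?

not feasible — violates (2)

Constraint (2): 6x_1 - 7x_2 = -57, which is not ≤ -59. All other constraints are satisfied.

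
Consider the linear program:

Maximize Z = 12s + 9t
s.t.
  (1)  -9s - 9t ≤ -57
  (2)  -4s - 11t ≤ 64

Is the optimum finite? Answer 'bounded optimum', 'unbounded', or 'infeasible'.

unbounded

From the feasible point (401/21, -268/21), moving in the direction (11, -4) keeps every constraint satisfied while Z increases without bound.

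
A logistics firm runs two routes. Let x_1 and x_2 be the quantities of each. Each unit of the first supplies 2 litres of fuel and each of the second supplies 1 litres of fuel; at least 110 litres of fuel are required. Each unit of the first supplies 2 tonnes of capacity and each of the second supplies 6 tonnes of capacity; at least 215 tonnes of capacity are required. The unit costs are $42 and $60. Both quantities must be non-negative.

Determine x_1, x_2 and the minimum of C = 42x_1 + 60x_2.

x_1 = 89/2, x_2 = 21, minimum C = 3129

Feasible corners and C = 42x_1 + 60x_2:
  (0, 110) → C = 6600
  (215/2, 0) → C = 4515
  (89/2, 21) → C = 3129
The feasible region is unbounded (it extends along (0, 1), (1, 0)), but C strictly increases along every unbounded feasible direction, so there is no improving ray and the minimum is attained at a vertex.

The binding constraints are 2x_1 + x_2 = 110 and 2x_1 + 6x_2 = 215.
Solving simultaneously gives x_1 = 89/2, x_2 = 21.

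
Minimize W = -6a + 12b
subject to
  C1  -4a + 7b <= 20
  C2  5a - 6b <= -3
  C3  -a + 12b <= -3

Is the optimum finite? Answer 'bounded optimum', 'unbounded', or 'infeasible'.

From the feasible point (-261/41, -32/41), moving in the direction (-6, -5) keeps every constraint satisfied while W decreases without bound.

unbounded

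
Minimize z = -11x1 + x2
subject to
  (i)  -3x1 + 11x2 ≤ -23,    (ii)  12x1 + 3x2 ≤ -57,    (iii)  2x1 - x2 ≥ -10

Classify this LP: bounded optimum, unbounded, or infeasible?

From the feasible point (-186/47, -149/47), moving in the direction (3, -12) keeps every constraint satisfied while z decreases without bound.

unbounded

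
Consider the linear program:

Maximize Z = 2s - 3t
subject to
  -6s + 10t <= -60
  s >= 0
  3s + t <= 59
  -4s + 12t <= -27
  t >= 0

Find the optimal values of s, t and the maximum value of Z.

Vertices and Z = 2s - 3t:
  (225/16, 39/16) → Z = 333/16
  (10, 0) → Z = 20
  (147/8, 31/8) → Z = 201/8
  (59/3, 0) → Z = 118/3

The optimum lies where 3s + t = 59 and t = 0.
Solving simultaneously gives s = 59/3, t = 0.

s = 59/3, t = 0, maximum Z = 118/3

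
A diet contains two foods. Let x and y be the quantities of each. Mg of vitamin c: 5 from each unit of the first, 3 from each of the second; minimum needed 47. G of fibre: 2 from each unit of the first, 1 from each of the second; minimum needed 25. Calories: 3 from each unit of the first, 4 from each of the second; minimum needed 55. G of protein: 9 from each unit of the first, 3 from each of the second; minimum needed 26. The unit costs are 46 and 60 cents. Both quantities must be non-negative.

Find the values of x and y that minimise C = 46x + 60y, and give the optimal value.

Feasible corners and C = 46x + 60y:
  (0, 25) → C = 1500
  (55/3, 0) → C = 2530/3
  (9, 7) → C = 834
The feasible region is unbounded (it extends along (0, 1), (1, 0)), but C strictly increases along every unbounded feasible direction, so there is no improving ray and the minimum is attained at a vertex.

x = 9, y = 7, minimum C = 834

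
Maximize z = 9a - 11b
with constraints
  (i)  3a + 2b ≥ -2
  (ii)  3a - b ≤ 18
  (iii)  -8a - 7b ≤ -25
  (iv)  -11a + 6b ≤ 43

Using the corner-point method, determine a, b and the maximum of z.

a = 151/29, b = -69/29, maximum z = 2118/29

Corner points and z = 9a - 11b:
  (151/29, -69/29) → z = 2118/29
  (151/7, 327/7) → z = -2238/7
  (-151/125, 619/125) → z = -8168/125

At the optimal vertex, 3a - b = 18 and -8a - 7b = -25.
Solving simultaneously gives a = 151/29, b = -69/29.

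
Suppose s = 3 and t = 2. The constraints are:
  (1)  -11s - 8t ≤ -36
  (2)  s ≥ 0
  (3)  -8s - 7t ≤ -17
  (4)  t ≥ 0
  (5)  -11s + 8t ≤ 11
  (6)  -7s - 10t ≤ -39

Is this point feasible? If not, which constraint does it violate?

(1): -49 ≤ -36 ✓
(2): 3 ≥ 0 ✓
(3): -38 ≤ -17 ✓
(4): 2 ≥ 0 ✓
(5): -17 ≤ 11 ✓
(6): -41 ≤ -39 ✓

feasible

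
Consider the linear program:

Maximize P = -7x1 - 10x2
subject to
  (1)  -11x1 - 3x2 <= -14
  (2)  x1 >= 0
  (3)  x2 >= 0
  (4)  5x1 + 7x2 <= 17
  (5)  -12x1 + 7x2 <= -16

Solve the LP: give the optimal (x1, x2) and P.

Corner points and P = -7x1 - 10x2:
  (17/5, 0) → P = -119/5
  (4/3, 0) → P = -28/3
  (33/17, 124/119) → P = -2857/119

x1 = 4/3, x2 = 0, maximum P = -28/3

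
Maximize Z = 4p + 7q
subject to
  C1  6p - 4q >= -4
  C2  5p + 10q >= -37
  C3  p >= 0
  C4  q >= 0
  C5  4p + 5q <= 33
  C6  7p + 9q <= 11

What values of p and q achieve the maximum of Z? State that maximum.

p = 4/41, q = 47/41, maximum Z = 345/41

Vertices and Z = 4p + 7q:
  (0, 1) → Z = 7
  (4/41, 47/41) → Z = 345/41
  (0, 0) → Z = 0
  (11/7, 0) → Z = 44/7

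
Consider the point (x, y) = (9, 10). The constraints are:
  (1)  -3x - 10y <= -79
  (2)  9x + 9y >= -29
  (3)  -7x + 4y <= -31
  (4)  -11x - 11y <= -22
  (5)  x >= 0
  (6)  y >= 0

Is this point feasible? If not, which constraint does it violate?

not feasible — violates (3)

Constraint (3): -7x + 4y = -23, which is not ≤ -31. All other constraints are satisfied.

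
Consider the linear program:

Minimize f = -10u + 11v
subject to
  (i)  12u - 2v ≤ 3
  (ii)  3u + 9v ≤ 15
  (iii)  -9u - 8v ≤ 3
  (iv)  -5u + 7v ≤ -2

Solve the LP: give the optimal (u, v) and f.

u = 3/19, v = -21/38, minimum f = -291/38

Feasible corners and f = -10u + 11v:
  (3/19, -21/38) → f = -291/38
  (17/74, -9/74) → f = -269/74
  (-5/103, -33/103) → f = -313/103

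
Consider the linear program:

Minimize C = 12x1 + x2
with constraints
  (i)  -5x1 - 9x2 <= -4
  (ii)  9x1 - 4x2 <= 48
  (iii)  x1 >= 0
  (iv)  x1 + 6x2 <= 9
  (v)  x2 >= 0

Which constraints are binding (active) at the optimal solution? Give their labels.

(i) and (iii)

Feasible corners and C = 12x1 + x2:
  (0, 4/9) → C = 4/9
  (4/5, 0) → C = 48/5
  (162/29, 33/58) → C = 3921/58
  (16/3, 0) → C = 64
  (0, 3/2) → C = 3/2

The minimum is at (0, 4/9). Substituting into each constraint, equality holds for (i) and (iii); the remaining constraints have slack.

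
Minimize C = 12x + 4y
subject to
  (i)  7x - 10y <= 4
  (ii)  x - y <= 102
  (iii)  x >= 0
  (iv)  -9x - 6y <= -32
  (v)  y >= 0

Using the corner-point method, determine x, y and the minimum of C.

x = 0, y = 16/3, minimum C = 64/3

Extreme points and C = 12x + 4y:
  (1016/3, 710/3) → C = 15032/3
  (86/33, 47/33) → C = 1220/33
  (0, 16/3) → C = 64/3
The feasible region is unbounded (it extends along (0, 1), (1, 1)), but C strictly increases along every unbounded feasible direction, so there is no improving ray and the minimum is attained at a vertex.

The binding constraints are x = 0 and -9x - 6y = -32.
Solving simultaneously gives x = 0, y = 16/3.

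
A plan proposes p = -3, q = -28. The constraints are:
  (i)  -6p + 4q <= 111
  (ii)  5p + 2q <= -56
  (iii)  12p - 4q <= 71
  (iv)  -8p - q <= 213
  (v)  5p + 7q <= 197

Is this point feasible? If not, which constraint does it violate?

not feasible — violates (iii)

Constraint (iii): 12p - 4q = 76, which is not ≤ 71. All other constraints are satisfied.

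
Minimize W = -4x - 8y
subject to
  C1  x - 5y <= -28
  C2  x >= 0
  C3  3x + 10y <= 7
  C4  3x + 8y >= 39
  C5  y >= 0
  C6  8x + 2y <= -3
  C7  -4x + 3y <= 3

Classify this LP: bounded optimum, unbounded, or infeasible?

infeasible

The boundaries 8x + 2y = -3 and -4x + 3y = 3 meet at (-15/32, 3/8), but that point violates x - 5y ≤ -28. Every candidate vertex is excluded by some other constraint, so the feasible region is empty.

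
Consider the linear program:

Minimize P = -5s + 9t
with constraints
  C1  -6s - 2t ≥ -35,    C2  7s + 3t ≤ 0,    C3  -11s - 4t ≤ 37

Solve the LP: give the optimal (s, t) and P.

Feasible corners and P = -5s + 9t:
  (105/4, -245/4) → P = -1365/2
  (107, -607/2) → P = -6533/2
  (-111/5, 259/5) → P = 2886/5

s = 107, t = -607/2, minimum P = -6533/2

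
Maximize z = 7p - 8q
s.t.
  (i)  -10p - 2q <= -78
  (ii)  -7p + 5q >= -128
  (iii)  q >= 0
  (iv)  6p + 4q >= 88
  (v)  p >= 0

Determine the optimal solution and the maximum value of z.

p = 128/7, q = 0, maximum z = 128

The feasible region is unbounded (it extends along (0, 1), (5, 7)), but z strictly decreases along every unbounded feasible direction, so there is no improving ray and the maximum is attained at a vertex.

The optimum lies where -7p + 5q = -128 and q = 0.
Solving simultaneously gives p = 128/7, q = 0.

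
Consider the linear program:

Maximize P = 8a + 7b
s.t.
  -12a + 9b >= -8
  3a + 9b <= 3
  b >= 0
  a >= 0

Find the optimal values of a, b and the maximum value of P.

a = 11/15, b = 4/45, maximum P = 292/45

Vertices and P = 8a + 7b:
  (11/15, 4/45) → P = 292/45
  (2/3, 0) → P = 16/3
  (0, 1/3) → P = 7/3
  (0, 0) → P = 0

The binding constraints are -12a + 9b = -8 and 3a + 9b = 3.
Solving simultaneously gives a = 11/15, b = 4/45.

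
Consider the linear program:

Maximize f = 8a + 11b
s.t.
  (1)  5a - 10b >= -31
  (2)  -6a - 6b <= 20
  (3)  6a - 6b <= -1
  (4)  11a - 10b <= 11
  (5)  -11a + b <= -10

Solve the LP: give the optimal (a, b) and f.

Vertices and f = 8a + 11b:
  (88/15, 181/30) → f = 1133/10
  (131/105, 391/105) → f = 1783/35
  (61/60, 71/60) → f = 423/20

The optimum lies where 5a - 10b = -31 and 6a - 6b = -1.
Solving simultaneously gives a = 88/15, b = 181/30.

a = 88/15, b = 181/30, maximum f = 1133/10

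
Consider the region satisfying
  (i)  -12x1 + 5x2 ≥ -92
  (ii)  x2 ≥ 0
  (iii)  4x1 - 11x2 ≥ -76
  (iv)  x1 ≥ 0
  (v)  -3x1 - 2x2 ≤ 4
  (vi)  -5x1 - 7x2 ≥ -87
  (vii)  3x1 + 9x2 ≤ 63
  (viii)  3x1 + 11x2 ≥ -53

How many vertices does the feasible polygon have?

5

Intersecting each pair of boundary lines and keeping only the points that satisfy every inequality leaves:
  (23/3, 0)
  (381/41, 160/41)
  (0, 0)
  (0, 76/11)
  (3/23, 160/23)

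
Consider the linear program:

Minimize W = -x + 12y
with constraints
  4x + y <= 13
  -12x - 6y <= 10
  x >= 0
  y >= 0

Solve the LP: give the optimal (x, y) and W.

x = 13/4, y = 0, minimum W = -13/4

Corner points and W = -x + 12y:
  (0, 13) → W = 156
  (13/4, 0) → W = -13/4
  (0, 0) → W = 0

At the optimal vertex, 4x + y = 13 and y = 0.
Solving simultaneously gives x = 13/4, y = 0.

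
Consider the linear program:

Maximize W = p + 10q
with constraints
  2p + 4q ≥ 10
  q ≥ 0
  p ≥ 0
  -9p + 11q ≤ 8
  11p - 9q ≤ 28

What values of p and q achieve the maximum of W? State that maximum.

p = 19/2, q = 17/2, maximum W = 189/2

Corner points and W = p + 10q:
  (39/29, 53/29) → W = 569/29
  (101/31, 27/31) → W = 371/31
  (19/2, 17/2) → W = 189/2

The optimum lies where -9p + 11q = 8 and 11p - 9q = 28.
Solving simultaneously gives p = 19/2, q = 17/2.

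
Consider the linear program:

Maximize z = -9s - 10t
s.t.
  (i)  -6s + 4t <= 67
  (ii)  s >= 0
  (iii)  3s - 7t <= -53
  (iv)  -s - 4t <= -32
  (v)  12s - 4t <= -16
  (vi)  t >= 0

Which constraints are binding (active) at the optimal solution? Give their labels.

Feasible corners and z = -9s - 10t:
  (0, 67/4) → z = -335/2
  (17/2, 59/2) → z = -743/2
  (0, 8) → z = -80
  (12/19, 149/19) → z = -1598/19
  (25/18, 49/6) → z = -565/6

The maximum is at (0, 8). Substituting into each constraint, equality holds for (ii) and (iv); the remaining constraints have slack.

(ii) and (iv)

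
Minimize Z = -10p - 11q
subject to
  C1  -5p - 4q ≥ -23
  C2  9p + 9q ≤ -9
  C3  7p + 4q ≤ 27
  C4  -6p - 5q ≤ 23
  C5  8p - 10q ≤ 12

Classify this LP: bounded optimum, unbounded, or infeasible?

bounded optimum

Extreme points and Z = -10p - 11q:
  (-18, 17) → Z = -7
  (1/9, -10/9) → Z = 100/9
  (-17/10, -64/25) → Z = 1129/25
The feasible region has finitely many vertices and no improving ray; the minimum is -7 at (-18, 17).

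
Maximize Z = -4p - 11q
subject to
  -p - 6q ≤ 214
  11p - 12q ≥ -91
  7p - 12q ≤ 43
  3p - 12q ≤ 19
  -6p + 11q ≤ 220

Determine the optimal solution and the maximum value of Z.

Corner points and Z = -4p - 11q:
  (-55/4, -241/48) → Z = 5291/48
  (1639/49, 1874/49) → Z = -27170/49
  (6, -1/12) → Z = -277/12
  (3113/5, 1798/5) → Z = -6446

The optimum lies where 11p - 12q = -91 and 3p - 12q = 19.
Solving simultaneously gives p = -55/4, q = -241/48.

p = -55/4, q = -241/48, maximum Z = 5291/48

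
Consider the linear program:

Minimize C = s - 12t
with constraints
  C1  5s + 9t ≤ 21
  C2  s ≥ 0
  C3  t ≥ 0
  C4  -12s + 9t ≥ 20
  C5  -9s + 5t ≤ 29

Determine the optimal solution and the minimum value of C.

s = 0, t = 7/3, minimum C = -28

Vertices and C = s - 12t:
  (0, 7/3) → C = -28
  (1/17, 352/153) → C = -1405/51
  (0, 20/9) → C = -80/3

The binding constraints are 5s + 9t = 21 and s = 0.
Solving simultaneously gives s = 0, t = 7/3.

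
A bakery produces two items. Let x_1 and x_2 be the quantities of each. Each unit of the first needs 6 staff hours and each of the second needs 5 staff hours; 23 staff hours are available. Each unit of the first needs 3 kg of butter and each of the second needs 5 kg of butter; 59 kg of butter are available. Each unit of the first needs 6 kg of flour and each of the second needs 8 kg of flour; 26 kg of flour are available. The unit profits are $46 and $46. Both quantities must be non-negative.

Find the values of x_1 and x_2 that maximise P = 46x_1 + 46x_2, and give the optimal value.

Extreme points and P = 46x_1 + 46x_2:
  (0, 0) → P = 0
  (0, 13/4) → P = 299/2
  (23/6, 0) → P = 529/3
  (3, 1) → P = 184

x_1 = 3, x_2 = 1, maximum P = 184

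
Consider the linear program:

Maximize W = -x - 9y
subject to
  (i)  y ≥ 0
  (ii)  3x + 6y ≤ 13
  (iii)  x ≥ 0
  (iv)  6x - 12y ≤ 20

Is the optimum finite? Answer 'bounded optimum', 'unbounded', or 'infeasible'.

bounded optimum

Corner points and W = -x - 9y:
  (0, 0) → W = 0
  (10/3, 0) → W = -10/3
  (0, 13/6) → W = -39/2
  (23/6, 1/4) → W = -73/12
The feasible region has finitely many vertices and no improving ray; the maximum is 0 at (0, 0).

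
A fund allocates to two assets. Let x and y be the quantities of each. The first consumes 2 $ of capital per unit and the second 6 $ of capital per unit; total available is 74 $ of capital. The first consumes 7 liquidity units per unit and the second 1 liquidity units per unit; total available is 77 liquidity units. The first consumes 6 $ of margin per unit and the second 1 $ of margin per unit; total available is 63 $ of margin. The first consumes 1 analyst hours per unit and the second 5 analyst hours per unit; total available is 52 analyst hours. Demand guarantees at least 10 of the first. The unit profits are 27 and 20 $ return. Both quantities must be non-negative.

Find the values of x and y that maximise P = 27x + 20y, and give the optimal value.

x = 10, y = 3, maximum P = 330

Vertices and P = 27x + 20y:
  (21/2, 0) → P = 567/2
  (10, 0) → P = 270
  (10, 3) → P = 330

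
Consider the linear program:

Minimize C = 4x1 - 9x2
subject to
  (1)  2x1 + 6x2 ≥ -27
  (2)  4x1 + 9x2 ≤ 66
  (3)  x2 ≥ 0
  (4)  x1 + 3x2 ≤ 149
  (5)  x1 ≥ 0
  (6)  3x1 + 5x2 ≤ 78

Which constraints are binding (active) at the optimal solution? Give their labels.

(2) and (5)

Vertices and C = 4x1 - 9x2:
  (33/2, 0) → C = 66
  (0, 22/3) → C = -66
  (0, 0) → C = 0

The minimum is at (0, 22/3). Substituting into each constraint, equality holds for (2) and (5); the remaining constraints have slack.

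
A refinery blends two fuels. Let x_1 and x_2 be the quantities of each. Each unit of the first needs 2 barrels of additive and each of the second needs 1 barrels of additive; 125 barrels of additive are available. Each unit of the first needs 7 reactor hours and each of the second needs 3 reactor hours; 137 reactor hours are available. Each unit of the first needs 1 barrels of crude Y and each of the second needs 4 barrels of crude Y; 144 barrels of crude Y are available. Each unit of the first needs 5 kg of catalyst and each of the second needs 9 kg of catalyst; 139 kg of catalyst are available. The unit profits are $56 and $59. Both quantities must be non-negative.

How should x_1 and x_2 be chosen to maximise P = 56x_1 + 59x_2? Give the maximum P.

x_1 = 17, x_2 = 6, maximum P = 1306

Corner points and P = 56x_1 + 59x_2:
  (0, 0) → P = 0
  (0, 139/9) → P = 8201/9
  (137/7, 0) → P = 1096
  (17, 6) → P = 1306

The optimum lies where 7x_1 + 3x_2 = 137 and 5x_1 + 9x_2 = 139.
Solving simultaneously gives x_1 = 17, x_2 = 6.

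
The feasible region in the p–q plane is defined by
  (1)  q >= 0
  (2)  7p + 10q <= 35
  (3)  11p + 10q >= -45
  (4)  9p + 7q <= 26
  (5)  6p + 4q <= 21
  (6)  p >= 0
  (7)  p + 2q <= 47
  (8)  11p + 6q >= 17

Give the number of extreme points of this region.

5

The feasible vertices (each the meet of two boundaries and inside every other half-plane) are:
  (26/9, 0)
  (17/11, 0)
  (15/41, 133/41)
  (0, 7/2)
  (0, 17/6)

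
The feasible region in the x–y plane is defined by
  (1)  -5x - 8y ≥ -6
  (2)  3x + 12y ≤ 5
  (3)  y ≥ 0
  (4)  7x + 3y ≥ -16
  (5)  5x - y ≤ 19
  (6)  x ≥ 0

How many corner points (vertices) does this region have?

4

Of the 15 pairwise boundary intersections, those satisfying every inequality are:
  (8/9, 7/36)
  (6/5, 0)
  (0, 5/12)
  (0, 0)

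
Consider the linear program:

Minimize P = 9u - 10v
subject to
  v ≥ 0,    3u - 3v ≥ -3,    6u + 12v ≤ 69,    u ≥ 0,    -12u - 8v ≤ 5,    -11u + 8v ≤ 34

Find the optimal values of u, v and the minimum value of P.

Feasible corners and P = 9u - 10v:
  (23/2, 0) → P = 207/2
  (0, 0) → P = 0
  (19/6, 25/6) → P = -79/6
  (0, 1) → P = -10

The binding constraints are 3u - 3v = -3 and 6u + 12v = 69.
Solving simultaneously gives u = 19/6, v = 25/6.

u = 19/6, v = 25/6, minimum P = -79/6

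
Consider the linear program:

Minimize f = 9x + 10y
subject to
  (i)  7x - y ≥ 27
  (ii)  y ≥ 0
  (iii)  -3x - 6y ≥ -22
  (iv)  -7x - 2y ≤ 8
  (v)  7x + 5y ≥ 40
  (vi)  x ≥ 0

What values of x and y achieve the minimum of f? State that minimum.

x = 40/7, y = 0, minimum f = 360/7

Vertices and f = 9x + 10y:
  (22/3, 0) → f = 66
  (40/7, 0) → f = 360/7
  (130/27, 34/27) → f = 1510/27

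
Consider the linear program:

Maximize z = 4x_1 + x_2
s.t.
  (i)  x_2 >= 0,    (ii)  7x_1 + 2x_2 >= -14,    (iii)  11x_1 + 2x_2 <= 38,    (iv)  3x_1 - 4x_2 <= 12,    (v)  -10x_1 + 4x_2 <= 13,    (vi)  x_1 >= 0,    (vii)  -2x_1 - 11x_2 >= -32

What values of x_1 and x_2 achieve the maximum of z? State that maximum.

x_1 = 118/39, x_2 = 92/39, maximum z = 188/13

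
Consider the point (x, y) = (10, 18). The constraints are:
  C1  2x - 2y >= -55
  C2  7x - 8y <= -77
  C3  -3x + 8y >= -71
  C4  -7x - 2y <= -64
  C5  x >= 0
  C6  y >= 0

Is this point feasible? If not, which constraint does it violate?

Constraint C2: 7x - 8y = -74, which is not ≤ -77. All other constraints are satisfied.

not feasible — violates C2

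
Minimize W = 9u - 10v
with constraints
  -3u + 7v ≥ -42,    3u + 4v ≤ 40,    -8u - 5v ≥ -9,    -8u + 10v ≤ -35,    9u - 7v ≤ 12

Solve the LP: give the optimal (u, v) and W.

Extreme points and W = 9u - 10v:
  (-175/26, -231/26) → W = 735/26
  (-5, -57/7) → W = 255/7
  (-125/34, -219/34) → W = 1065/34

The binding constraints are -3u + 7v = -42 and -8u + 10v = -35.
Solving simultaneously gives u = -175/26, v = -231/26.

u = -175/26, v = -231/26, minimum W = 735/26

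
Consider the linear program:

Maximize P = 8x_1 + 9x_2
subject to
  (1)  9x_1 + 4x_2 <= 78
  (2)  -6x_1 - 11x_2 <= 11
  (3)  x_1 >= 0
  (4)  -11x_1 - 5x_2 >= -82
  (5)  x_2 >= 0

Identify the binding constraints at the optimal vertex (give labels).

Feasible corners and P = 8x_1 + 9x_2:
  (0, 82/5) → P = 738/5
  (0, 0) → P = 0
  (82/11, 0) → P = 656/11

The maximum is at (0, 82/5). Substituting into each constraint, equality holds for (3) and (4); the remaining constraints have slack.

(3) and (4)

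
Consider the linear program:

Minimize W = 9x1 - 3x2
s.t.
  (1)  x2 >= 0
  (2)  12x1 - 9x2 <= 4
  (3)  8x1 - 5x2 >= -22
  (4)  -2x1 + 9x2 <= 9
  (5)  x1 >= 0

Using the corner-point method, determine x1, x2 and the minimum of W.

x1 = 0, x2 = 1, minimum W = -3

Feasible corners and W = 9x1 - 3x2:
  (1/3, 0) → W = 3
  (0, 0) → W = 0
  (13/10, 58/45) → W = 47/6
  (0, 1) → W = -3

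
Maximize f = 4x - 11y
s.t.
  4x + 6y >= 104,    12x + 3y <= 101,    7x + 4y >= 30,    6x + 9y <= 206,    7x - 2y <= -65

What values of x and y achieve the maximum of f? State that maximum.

Vertices and f = 4x - 11y:
  (-118/13, 304/13) → f = -3816/13
  (-91/25, 494/25) → f = -5798/25
  (-554/39, 1262/39) → f = -5366/13
  (-173/75, 1832/75) → f = -6948/25

The optimum lies where 4x + 6y = 104 and 7x - 2y = -65.
Solving simultaneously gives x = -91/25, y = 494/25.

x = -91/25, y = 494/25, maximum f = -5798/25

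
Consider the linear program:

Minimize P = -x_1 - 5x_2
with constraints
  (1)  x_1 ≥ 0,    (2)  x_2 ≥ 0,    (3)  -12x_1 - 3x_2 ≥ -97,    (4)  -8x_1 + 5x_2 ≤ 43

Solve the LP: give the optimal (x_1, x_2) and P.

x_1 = 89/21, x_2 = 323/21, minimum P = -568/7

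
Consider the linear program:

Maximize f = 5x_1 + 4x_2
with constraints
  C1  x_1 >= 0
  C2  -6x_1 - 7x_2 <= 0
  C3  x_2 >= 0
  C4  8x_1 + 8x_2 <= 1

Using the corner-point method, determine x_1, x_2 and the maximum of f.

The binding constraints are x_2 = 0 and 8x_1 + 8x_2 = 1.
Solving simultaneously gives x_1 = 1/8, x_2 = 0.

x_1 = 1/8, x_2 = 0, maximum f = 5/8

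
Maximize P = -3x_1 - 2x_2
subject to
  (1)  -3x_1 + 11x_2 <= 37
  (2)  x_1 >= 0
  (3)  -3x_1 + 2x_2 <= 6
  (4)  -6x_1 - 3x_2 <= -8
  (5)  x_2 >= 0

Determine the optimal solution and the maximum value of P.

Corner points and P = -3x_1 - 2x_2:
  (8/27, 31/9) → P = -70/9
  (0, 3) → P = -6
  (0, 8/3) → P = -16/3
  (4/3, 0) → P = -4
The feasible region is unbounded (it extends along (11, 3), (1, 0)), but P strictly decreases along every unbounded feasible direction, so there is no improving ray and the maximum is attained at a vertex.

x_1 = 4/3, x_2 = 0, maximum P = -4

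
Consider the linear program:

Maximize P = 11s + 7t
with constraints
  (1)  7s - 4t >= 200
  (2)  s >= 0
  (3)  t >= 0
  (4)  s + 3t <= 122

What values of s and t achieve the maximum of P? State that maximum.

Vertices and P = 11s + 7t:
  (200/7, 0) → P = 2200/7
  (1088/25, 654/25) → P = 16546/25
  (122, 0) → P = 1342

The binding constraints are t = 0 and s + 3t = 122.
Solving simultaneously gives s = 122, t = 0.

s = 122, t = 0, maximum P = 1342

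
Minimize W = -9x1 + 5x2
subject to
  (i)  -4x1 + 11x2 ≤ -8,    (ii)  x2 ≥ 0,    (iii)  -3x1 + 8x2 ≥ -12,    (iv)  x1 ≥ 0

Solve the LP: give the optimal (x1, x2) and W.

x1 = 68, x2 = 24, minimum W = -492

Extreme points and W = -9x1 + 5x2:
  (2, 0) → W = -18
  (68, 24) → W = -492
  (4, 0) → W = -36

The binding constraints are -4x1 + 11x2 = -8 and -3x1 + 8x2 = -12.
Solving simultaneously gives x1 = 68, x2 = 24.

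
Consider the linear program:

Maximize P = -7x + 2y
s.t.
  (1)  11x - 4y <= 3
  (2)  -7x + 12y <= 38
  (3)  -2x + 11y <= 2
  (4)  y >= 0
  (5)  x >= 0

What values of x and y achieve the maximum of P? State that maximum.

x = 0, y = 2/11, maximum P = 4/11

Feasible corners and P = -7x + 2y:
  (41/113, 28/113) → P = -231/113
  (3/11, 0) → P = -21/11
  (0, 2/11) → P = 4/11
  (0, 0) → P = 0

The optimum lies where -2x + 11y = 2 and x = 0.
Solving simultaneously gives x = 0, y = 2/11.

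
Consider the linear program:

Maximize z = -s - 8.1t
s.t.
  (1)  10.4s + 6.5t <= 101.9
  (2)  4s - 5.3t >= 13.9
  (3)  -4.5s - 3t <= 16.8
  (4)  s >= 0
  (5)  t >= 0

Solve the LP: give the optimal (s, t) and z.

Extreme points and z = -s - 8.1t:
  (10507/1352, 548/169) → z = -17699/520
  (1019/104, 0) → z = -1019/104
  (139/40, 0) → z = -139/40

At the optimal vertex, 4s - 5.3t = 13.9 and t = 0.
Solving simultaneously gives s = 139/40, t = 0.

s = 3.475, t = 0, maximum z = -3.475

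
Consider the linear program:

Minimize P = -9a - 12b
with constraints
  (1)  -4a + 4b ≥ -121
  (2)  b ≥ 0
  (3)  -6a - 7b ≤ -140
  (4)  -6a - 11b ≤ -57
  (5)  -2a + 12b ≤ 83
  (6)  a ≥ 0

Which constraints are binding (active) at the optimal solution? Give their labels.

Corner points and P = -9a - 12b:
  (121/4, 0) → P = -1089/4
  (223/5, 287/20) → P = -2868/5
  (70/3, 0) → P = -210
  (1099/86, 389/43) → P = -19227/86

The minimum is at (223/5, 287/20). Substituting into each constraint, equality holds for (1) and (5); the remaining constraints have slack.

(1) and (5)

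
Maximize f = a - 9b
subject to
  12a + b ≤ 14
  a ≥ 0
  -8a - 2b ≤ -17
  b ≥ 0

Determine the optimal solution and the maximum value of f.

a = 11/16, b = 23/4, maximum f = -817/16

Corner points and f = a - 9b:
  (0, 14) → f = -126
  (11/16, 23/4) → f = -817/16
  (0, 17/2) → f = -153/2

The optimum lies where 12a + b = 14 and -8a - 2b = -17.
Solving simultaneously gives a = 11/16, b = 23/4.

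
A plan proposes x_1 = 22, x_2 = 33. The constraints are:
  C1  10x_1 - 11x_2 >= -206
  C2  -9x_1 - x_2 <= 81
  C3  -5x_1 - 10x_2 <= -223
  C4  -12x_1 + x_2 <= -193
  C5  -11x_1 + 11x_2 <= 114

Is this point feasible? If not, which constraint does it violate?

not feasible — violates C5

Constraint C5: -11x_1 + 11x_2 = 121, which is not ≤ 114. All other constraints are satisfied.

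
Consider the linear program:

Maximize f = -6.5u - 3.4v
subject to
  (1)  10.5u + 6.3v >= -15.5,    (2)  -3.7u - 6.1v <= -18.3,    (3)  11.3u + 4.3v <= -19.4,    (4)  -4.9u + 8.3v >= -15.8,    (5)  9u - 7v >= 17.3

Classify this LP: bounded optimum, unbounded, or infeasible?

The boundaries 10.5u + 6.3v = -15.5 and -3.7u - 6.1v = -18.3 meet at (-10492/2037, 12475/2037), but that point violates 9u - 7v ≥ 17.3. Every candidate vertex is excluded by some other constraint, so the feasible region is empty.

infeasible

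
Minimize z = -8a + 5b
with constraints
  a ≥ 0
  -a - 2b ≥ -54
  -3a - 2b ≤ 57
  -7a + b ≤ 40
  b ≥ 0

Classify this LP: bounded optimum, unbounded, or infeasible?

Vertices and z = -8a + 5b:
  (0, 27) → z = 135
  (0, 0) → z = 0
  (54, 0) → z = -432
The feasible region has finitely many vertices and no improving ray; the minimum is -432 at (54, 0).

bounded optimum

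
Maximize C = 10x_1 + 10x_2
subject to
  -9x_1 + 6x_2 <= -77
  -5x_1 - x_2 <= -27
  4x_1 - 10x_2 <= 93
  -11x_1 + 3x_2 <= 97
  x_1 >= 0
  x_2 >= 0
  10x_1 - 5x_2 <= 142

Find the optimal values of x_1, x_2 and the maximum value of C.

Corner points and C = 10x_1 + 10x_2:
  (77/9, 0) → C = 770/9
  (467/15, 508/15) → C = 650
  (71/5, 0) → C = 142

x_1 = 467/15, x_2 = 508/15, maximum C = 650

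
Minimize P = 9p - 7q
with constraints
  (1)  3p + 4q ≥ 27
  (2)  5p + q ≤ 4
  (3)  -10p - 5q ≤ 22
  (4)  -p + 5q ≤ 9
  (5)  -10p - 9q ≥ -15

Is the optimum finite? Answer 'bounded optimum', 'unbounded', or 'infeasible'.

infeasible

The boundaries 5p + q = 4 and -10p - 5q = 22 meet at (14/5, -10), but that point violates 3p + 4q ≥ 27. Every candidate vertex is excluded by some other constraint, so the feasible region is empty.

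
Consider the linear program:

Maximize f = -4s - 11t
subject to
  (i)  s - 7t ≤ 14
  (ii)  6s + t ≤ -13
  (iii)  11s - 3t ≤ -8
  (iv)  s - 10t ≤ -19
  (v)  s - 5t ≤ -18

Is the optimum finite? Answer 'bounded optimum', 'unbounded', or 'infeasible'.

unbounded

From the feasible point (-83/31, 95/31), moving in the direction (-10, -1) keeps every constraint satisfied while f increases without bound.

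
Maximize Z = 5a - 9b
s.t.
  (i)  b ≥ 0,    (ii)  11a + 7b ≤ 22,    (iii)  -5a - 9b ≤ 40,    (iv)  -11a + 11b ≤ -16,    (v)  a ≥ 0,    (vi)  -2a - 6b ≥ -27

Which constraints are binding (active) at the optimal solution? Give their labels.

(i) and (ii)

Vertices and Z = 5a - 9b:
  (2, 0) → Z = 10
  (16/11, 0) → Z = 80/11
  (59/33, 1/3) → Z = 196/33

The maximum is at (2, 0). Substituting into each constraint, equality holds for (i) and (ii); the remaining constraints have slack.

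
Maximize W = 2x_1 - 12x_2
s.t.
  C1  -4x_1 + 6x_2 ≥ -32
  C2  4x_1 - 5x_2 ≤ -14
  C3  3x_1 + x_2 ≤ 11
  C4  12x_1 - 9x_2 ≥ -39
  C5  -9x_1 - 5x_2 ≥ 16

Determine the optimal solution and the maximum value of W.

x_1 = -23/8, x_2 = 1/2, maximum W = -47/4

Feasible corners and W = 2x_1 - 12x_2:
  (-23/8, 1/2) → W = -47/4
  (-30/13, 62/65) → W = -1044/65
  (-113/47, 53/47) → W = -862/47

At the optimal vertex, 4x_1 - 5x_2 = -14 and 12x_1 - 9x_2 = -39.
Solving simultaneously gives x_1 = -23/8, x_2 = 1/2.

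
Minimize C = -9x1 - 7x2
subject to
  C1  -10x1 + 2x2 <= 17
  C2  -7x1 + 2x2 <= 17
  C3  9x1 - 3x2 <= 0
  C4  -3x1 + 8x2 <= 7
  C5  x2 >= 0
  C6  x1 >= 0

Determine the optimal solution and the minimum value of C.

x1 = 1/3, x2 = 1, minimum C = -10

Feasible corners and C = -9x1 - 7x2:
  (1/3, 1) → C = -10
  (0, 0) → C = 0
  (0, 7/8) → C = -49/8

The binding constraints are 9x1 - 3x2 = 0 and -3x1 + 8x2 = 7.
Solving simultaneously gives x1 = 1/3, x2 = 1.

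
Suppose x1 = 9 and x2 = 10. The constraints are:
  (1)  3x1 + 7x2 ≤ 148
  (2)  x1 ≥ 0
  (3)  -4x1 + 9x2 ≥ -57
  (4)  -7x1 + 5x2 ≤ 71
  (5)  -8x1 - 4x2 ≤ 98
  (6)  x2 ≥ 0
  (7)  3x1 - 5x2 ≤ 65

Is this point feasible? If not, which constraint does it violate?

feasible

(1): 97 ≤ 148 ✓
(2): 9 ≥ 0 ✓
(3): 54 ≥ -57 ✓
(4): -13 ≤ 71 ✓
(5): -112 ≤ 98 ✓
(6): 10 ≥ 0 ✓
(7): -23 ≤ 65 ✓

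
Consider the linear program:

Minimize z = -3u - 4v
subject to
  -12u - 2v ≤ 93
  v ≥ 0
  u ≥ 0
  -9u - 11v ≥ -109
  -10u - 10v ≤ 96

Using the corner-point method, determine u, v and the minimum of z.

The optimum lies where u = 0 and -9u - 11v = -109.
Solving simultaneously gives u = 0, v = 109/11.

u = 0, v = 109/11, minimum z = -436/11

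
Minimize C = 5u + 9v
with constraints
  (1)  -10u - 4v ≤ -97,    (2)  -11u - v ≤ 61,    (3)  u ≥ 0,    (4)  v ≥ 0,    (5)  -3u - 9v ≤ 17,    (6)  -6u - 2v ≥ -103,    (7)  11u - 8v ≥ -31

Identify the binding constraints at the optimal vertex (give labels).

(1) and (4)

Corner points and C = 5u + 9v:
  (97/10, 0) → C = 97/2
  (163/31, 1377/124) → C = 15653/124
  (103/6, 0) → C = 515/6
  (381/35, 1319/70) → C = 15681/70

The minimum is at (97/10, 0). Substituting into each constraint, equality holds for (1) and (4); the remaining constraints have slack.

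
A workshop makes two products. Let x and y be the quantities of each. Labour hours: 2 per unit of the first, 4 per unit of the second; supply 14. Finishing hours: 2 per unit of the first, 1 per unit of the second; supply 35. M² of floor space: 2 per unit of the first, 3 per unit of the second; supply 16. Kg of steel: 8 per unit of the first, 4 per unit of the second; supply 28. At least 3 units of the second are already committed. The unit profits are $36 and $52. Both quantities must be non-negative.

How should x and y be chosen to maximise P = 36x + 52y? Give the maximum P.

x = 1, y = 3, maximum P = 192

Vertices and P = 36x + 52y:
  (0, 7/2) → P = 182
  (0, 3) → P = 156
  (1, 3) → P = 192

The optimum lies where 2x + 4y = 14 and y = 3.
Solving simultaneously gives x = 1, y = 3.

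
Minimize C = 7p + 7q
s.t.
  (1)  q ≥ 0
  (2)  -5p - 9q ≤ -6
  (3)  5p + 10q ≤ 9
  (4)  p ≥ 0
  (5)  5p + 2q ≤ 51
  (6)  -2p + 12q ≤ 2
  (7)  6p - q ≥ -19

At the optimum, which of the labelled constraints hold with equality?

Corner points and C = 7p + 7q:
  (6/5, 0) → C = 42/5
  (9/5, 0) → C = 63/5
  (9/13, 11/39) → C = 266/39
  (11/10, 7/20) → C = 203/20

The minimum is at (9/13, 11/39). Substituting into each constraint, equality holds for (2) and (6); the remaining constraints have slack.

(2) and (6)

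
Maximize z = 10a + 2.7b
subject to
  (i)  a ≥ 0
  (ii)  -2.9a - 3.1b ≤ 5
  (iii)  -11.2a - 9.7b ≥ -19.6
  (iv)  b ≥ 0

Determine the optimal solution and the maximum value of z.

Corner points and z = 10a + 2.7b:
  (0, 196/97) → z = 2646/485
  (0, 0) → z = 0
  (7/4, 0) → z = 35/2

a = 1.75, b = 0, maximum z = 17.5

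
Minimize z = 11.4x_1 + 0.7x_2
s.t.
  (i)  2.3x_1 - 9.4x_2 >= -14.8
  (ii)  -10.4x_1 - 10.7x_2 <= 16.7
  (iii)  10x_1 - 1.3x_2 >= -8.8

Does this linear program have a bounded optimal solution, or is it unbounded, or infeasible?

Feasible corners and z = 11.4x_1 + 0.7x_2:
  (-6348/9101, 12776/9101) → z = -63424/9101
  (-11587/12052, -1887/3013) → z = -686877/60260
The feasible region has finitely many vertices and no improving ray; the minimum is -686877/60260 at (-11587/12052, -1887/3013).

bounded optimum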